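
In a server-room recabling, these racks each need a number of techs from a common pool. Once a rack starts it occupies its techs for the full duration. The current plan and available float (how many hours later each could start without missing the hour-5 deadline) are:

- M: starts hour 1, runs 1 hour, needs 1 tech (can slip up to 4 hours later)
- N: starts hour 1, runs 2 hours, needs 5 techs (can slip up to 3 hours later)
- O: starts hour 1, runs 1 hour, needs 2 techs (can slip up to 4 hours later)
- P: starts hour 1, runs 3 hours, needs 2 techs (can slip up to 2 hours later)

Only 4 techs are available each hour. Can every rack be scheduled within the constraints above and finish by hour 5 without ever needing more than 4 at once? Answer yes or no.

no

The minimum achievable peak is 5; 4 < 5, so no feasible schedule stays within the cap.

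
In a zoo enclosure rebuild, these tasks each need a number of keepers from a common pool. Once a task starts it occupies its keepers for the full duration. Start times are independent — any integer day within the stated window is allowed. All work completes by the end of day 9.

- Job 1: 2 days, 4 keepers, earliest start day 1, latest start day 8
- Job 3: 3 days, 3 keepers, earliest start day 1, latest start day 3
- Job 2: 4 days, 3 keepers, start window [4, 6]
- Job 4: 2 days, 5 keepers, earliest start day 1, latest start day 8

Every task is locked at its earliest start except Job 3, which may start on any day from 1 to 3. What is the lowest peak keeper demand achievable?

Job 3@1: d1:12  d2:12  d3:3  d4:3  d5:3  d6:3  d7:3  d8:0  d9:0 → peak 12
Job 3@2: d1:9  d2:12  d3:3  d4:6  d5:3  d6:3  d7:3  d8:0  d9:0 → peak 12
Job 3@3: d1:9  d2:9  d3:3  d4:6  d5:6  d6:3  d7:3  d8:0  d9:0 → peak 9
Best is Job 3@3, peak 9.

9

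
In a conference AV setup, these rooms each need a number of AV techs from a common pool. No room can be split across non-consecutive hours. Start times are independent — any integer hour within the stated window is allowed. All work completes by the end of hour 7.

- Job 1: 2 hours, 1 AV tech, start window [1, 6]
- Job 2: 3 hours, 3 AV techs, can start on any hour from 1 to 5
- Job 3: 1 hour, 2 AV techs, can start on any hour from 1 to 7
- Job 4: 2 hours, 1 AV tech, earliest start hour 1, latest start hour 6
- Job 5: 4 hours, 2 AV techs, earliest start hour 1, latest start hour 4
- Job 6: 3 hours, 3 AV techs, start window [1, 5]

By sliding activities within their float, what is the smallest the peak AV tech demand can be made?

5

Early-start (Job 1@1, Job 2@1, Job 3@1, Job 4@1, Job 5@1, Job 6@1) gives peak 12: h1:12  h2:10  h3:8  h4:2  h5:0  h6:0  h7:0.
Shift Job 3→3, Job 5→4, Job 6→4.
Schedule Job 1@1, Job 2@1, Job 3@3, Job 4@1, Job 5@4, Job 6@4: h1:5  h2:5  h3:5  h4:5  h5:5  h6:5  h7:2 — peak 5.
Total AV tech-hours = 32 over 7 hours ⇒ peak ≥ ⌈32/7⌉ = 5, so 5 is optimal.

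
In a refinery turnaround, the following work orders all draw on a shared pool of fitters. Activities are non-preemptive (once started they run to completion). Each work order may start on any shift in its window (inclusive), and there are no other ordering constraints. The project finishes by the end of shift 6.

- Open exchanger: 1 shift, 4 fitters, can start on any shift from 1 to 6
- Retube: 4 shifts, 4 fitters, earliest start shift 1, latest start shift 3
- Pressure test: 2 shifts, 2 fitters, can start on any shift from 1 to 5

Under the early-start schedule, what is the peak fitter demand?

Early-start schedule: Open exchanger@1, Retube@1, Pressure test@1.
Load per shift: shift 1: 10, shift 2: 6, shift 3: 4, shift 4: 4, shift 5: 0, shift 6: 0.
Peak is 10.

10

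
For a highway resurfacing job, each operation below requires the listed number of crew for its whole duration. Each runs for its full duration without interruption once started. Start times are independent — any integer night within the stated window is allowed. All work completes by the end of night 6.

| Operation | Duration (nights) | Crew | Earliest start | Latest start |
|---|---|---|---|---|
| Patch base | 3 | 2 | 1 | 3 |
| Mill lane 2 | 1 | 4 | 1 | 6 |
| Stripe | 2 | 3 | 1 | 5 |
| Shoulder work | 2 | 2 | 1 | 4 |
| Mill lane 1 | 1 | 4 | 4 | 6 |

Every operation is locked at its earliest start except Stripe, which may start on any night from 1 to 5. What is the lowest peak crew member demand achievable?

8

Stripe@1: n1:11  n2:7  n3:2  n4:4  n5:0  n6:0 → peak 11
Stripe@2: n1:8  n2:7  n3:5  n4:4  n5:0  n6:0 → peak 8
Stripe@3: n1:8  n2:4  n3:5  n4:7  n5:0  n6:0 → peak 8
Stripe@4: n1:8  n2:4  n3:2  n4:7  n5:3  n6:0 → peak 8
Stripe@5: n1:8  n2:4  n3:2  n4:4  n5:3  n6:3 → peak 8
Best is Stripe@2, peak 8.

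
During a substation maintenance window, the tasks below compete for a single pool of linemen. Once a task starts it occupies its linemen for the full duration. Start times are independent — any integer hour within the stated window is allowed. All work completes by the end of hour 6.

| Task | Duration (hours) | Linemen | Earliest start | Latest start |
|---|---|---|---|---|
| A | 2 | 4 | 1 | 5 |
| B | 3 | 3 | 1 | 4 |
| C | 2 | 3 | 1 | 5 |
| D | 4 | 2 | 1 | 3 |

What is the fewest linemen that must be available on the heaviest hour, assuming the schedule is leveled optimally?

6

Early-start (A@1, B@1, C@1, D@1) gives peak 12: h1:12  h2:12  h3:5  h4:2  h5:0  h6:0.
Shift B→3, C→5.
Schedule A@1, B@3, C@5, D@1: h1:6  h2:6  h3:5  h4:5  h5:6  h6:3 — peak 6.
Total lineman-hours = 31 over 6 hours ⇒ peak ≥ ⌈31/6⌉ = 6, so 6 is optimal.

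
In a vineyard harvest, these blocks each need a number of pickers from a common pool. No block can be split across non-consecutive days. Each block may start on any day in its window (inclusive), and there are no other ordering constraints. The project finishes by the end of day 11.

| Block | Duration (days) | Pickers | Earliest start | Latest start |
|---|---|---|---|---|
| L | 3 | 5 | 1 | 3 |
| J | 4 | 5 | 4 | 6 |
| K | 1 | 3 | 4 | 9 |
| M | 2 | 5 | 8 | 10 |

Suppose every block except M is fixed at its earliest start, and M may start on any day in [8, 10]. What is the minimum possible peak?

8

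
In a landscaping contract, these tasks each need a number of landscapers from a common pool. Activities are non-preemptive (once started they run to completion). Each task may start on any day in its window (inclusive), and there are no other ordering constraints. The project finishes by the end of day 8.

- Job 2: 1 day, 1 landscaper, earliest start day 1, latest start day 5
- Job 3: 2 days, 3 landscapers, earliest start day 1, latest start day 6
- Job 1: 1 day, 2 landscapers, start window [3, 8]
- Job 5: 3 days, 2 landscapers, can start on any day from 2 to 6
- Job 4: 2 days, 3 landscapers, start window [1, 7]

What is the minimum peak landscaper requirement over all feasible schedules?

Early-start (Job 2@1, Job 3@1, Job 1@3, Job 5@2, Job 4@1) gives peak 8: d1:7  d2:8  d3:4  d4:2  d5:0  d6:0  d7:0  d8:0.
Shift Job 2→3, Job 5→4, Job 4→7.
Schedule Job 2@3, Job 3@1, Job 1@3, Job 5@4, Job 4@7: d1:3  d2:3  d3:3  d4:2  d5:2  d6:2  d7:3  d8:3 — peak 3.
Total landscaper-days = 21 over 8 days ⇒ peak ≥ ⌈21/8⌉ = 3, so 3 is optimal.

3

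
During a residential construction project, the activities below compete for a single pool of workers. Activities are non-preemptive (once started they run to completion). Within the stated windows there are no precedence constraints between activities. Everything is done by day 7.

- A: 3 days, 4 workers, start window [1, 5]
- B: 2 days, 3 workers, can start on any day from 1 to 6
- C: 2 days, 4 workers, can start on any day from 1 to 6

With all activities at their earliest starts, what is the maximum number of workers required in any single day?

Early-start schedule: A@1, B@1, C@1.
Load per day: day 1: 11, day 2: 11, day 3: 4, day 4: 0, day 5: 0, day 6: 0, day 7: 0.
Peak is 11.

11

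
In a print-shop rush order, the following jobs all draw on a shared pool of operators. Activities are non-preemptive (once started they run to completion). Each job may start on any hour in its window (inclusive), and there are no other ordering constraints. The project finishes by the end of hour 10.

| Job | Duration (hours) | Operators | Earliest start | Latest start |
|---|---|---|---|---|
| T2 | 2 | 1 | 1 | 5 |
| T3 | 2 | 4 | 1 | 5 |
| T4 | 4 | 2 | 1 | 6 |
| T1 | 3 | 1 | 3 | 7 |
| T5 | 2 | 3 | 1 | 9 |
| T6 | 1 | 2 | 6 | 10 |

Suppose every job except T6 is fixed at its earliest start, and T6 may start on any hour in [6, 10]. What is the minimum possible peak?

T6@6: h1:10  h2:10  h3:3  h4:3  h5:1  h6:2  h7:0  h8:0  h9:0  h10:0 → peak 10
T6@7: h1:10  h2:10  h3:3  h4:3  h5:1  h6:0  h7:2  h8:0  h9:0  h10:0 → peak 10
T6@8: h1:10  h2:10  h3:3  h4:3  h5:1  h6:0  h7:0  h8:2  h9:0  h10:0 → peak 10
T6@9: h1:10  h2:10  h3:3  h4:3  h5:1  h6:0  h7:0  h8:0  h9:2  h10:0 → peak 10
T6@10: h1:10  h2:10  h3:3  h4:3  h5:1  h6:0  h7:0  h8:0  h9:0  h10:2 → peak 10
Best is T6@6, peak 10.

10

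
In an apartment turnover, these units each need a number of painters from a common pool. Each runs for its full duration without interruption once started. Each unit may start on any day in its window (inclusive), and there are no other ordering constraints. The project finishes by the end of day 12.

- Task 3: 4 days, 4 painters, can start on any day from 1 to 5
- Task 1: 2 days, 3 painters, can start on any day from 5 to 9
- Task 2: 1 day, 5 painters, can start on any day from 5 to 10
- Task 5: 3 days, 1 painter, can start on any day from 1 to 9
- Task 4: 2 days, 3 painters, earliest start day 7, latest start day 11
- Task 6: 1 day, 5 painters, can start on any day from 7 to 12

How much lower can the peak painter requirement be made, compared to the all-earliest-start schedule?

3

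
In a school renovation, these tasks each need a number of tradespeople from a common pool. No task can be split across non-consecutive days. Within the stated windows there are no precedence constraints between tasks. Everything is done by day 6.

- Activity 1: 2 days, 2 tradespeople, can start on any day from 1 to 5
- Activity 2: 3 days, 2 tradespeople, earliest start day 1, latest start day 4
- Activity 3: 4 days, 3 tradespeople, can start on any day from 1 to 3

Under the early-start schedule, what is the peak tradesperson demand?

Early-start schedule: Activity 1@1, Activity 2@1, Activity 3@1.
Load per day: day 1: 7, day 2: 7, day 3: 5, day 4: 3, day 5: 0, day 6: 0.
Peak is 7.

7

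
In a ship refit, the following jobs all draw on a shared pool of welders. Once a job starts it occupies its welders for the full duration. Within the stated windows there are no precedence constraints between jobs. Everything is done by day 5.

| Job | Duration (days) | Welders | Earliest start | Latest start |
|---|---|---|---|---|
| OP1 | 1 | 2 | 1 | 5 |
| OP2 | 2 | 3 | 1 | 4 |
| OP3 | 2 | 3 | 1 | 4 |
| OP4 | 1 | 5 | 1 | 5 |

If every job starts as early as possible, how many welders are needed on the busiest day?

Early-start schedule: OP1@1, OP2@1, OP3@1, OP4@1.
Load per day: day 1: 13, day 2: 6, day 3: 0, day 4: 0, day 5: 0.
Peak is 13.

13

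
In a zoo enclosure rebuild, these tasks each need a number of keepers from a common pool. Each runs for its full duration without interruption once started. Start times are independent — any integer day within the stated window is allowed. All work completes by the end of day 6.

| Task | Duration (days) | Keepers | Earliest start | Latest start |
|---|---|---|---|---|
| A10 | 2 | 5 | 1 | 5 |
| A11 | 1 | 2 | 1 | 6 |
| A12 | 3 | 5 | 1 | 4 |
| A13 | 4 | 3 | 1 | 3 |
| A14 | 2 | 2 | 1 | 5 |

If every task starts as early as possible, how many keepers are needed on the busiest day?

17

Early-start schedule: A10@1, A11@1, A12@1, A13@1, A14@1.
Load per day: day 1: 17, day 2: 15, day 3: 8, day 4: 3, day 5: 0, day 6: 0.
Peak is 17.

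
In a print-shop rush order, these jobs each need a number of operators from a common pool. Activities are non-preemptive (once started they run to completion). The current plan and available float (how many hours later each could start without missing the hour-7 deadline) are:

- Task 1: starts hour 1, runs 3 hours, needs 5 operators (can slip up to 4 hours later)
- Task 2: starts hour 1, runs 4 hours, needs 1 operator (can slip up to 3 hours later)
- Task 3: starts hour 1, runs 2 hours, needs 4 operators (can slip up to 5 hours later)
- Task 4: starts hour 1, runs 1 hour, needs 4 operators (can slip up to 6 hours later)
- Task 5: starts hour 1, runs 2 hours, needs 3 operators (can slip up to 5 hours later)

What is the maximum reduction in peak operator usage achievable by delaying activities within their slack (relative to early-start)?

10

Early-start peak: h1:17  h2:13  h3:6  h4:1  h5:0  h6:0  h7:0 ⇒ 17.
Leveled (Task 1@1, Task 2@1, Task 3@4, Task 4@6, Task 5@5): h1:6  h2:6  h3:6  h4:5  h5:7  h6:7  h7:0 ⇒ 7.
Reduction 17 − 7 = 10.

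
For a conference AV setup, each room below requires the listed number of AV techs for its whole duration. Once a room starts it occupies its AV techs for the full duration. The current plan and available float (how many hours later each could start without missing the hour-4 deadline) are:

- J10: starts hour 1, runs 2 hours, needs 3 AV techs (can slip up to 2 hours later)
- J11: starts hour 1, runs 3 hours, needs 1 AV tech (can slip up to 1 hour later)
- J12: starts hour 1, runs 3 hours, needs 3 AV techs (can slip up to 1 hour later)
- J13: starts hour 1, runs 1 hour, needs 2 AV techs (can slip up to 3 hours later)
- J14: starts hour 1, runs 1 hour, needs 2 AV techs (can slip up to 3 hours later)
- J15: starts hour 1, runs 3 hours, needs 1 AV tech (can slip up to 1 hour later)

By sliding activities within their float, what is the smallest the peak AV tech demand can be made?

Early-start (J10@1, J11@1, J12@1, J13@1, J14@1, J15@1) gives peak 12: h1:12  h2:8  h3:5  h4:0.
Shift J13→3, J14→4.
Schedule J10@1, J11@1, J12@1, J13@3, J14@4, J15@1: h1:8  h2:8  h3:7  h4:2 — peak 8.

8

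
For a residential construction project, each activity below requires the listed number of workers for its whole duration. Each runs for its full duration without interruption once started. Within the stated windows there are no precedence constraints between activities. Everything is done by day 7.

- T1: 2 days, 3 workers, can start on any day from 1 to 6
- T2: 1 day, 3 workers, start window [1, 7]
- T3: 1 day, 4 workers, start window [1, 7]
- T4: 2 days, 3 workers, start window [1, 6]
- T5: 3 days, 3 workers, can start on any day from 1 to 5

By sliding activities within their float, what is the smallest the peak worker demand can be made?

6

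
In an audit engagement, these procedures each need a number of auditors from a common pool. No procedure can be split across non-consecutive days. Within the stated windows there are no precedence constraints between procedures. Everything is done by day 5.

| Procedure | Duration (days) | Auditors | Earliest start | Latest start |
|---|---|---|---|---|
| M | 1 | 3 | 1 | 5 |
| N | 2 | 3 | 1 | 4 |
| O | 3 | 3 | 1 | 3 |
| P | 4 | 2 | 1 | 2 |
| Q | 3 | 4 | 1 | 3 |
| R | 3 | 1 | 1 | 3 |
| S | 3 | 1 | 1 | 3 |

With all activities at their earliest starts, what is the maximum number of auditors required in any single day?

17

Early-start schedule: M@1, N@1, O@1, P@1, Q@1, R@1, S@1.
Load per day: day 1: 17, day 2: 14, day 3: 11, day 4: 2, day 5: 0.
Peak is 17.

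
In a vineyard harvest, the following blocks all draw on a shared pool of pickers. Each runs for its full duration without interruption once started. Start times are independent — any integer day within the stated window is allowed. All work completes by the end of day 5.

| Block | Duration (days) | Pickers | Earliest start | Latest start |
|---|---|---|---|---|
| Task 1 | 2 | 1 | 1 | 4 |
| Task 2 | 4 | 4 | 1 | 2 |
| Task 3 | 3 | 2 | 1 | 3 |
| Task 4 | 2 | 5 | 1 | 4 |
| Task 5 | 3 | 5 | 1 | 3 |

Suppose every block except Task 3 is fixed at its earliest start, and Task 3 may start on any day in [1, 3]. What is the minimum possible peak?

15

Task 3@1: d1:17  d2:17  d3:11  d4:4  d5:0 → peak 17
Task 3@2: d1:15  d2:17  d3:11  d4:6  d5:0 → peak 17
Task 3@3: d1:15  d2:15  d3:11  d4:6  d5:2 → peak 15
Best is Task 3@3, peak 15.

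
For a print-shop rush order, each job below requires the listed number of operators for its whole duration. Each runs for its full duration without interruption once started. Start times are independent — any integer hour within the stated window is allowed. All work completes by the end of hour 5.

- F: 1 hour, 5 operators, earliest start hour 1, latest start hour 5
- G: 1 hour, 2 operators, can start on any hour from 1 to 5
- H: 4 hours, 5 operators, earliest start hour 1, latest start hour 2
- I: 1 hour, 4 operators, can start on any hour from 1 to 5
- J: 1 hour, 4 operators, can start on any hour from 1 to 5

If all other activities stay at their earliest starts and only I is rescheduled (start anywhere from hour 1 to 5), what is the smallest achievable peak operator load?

I@1: h1:20  h2:5  h3:5  h4:5  h5:0 → peak 20
I@2: h1:16  h2:9  h3:5  h4:5  h5:0 → peak 16
I@3: h1:16  h2:5  h3:9  h4:5  h5:0 → peak 16
I@4: h1:16  h2:5  h3:5  h4:9  h5:0 → peak 16
I@5: h1:16  h2:5  h3:5  h4:5  h5:4 → peak 16
Best is I@2, peak 16.

16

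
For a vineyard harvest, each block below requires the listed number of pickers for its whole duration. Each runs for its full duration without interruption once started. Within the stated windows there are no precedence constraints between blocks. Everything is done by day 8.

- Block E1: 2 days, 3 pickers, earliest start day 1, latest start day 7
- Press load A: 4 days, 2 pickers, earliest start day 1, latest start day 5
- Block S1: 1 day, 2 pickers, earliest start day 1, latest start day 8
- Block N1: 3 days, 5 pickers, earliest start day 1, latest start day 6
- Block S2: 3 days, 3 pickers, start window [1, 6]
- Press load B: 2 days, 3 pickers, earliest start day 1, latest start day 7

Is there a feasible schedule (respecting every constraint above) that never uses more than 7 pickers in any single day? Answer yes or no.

Schedule Block E1@1, Press load A@1, Block S1@1, Block N1@3, Block S2@6, Press load B@6: d1:7  d2:5  d3:7  d4:7  d5:5  d6:6  d7:6  d8:3 — peak 7 ≤ 7.

yes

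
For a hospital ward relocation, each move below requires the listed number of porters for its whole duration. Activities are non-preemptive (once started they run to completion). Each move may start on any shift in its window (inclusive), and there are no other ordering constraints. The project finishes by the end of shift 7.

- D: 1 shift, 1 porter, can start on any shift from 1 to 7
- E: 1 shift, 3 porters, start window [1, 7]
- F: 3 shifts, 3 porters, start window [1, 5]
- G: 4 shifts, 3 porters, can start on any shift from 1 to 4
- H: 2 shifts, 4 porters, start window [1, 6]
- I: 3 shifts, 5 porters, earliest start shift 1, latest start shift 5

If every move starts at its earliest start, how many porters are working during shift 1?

At early start, shift 1 has: D, E, F, G, H, I.
Demand: 1 + 3 + 3 + 3 + 4 + 5 = 19.

19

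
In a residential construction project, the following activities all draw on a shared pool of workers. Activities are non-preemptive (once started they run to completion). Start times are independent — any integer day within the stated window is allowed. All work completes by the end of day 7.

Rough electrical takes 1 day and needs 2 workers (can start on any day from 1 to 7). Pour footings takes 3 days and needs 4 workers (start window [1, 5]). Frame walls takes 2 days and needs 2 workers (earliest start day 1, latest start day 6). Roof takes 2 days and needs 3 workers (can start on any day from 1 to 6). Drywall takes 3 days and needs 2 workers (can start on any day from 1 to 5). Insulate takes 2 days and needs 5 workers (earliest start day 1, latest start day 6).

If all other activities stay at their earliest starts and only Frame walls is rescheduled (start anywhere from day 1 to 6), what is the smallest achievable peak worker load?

16

Frame walls@1: d1:18  d2:16  d3:6  d4:0  d5:0  d6:0  d7:0 → peak 18
Frame walls@2: d1:16  d2:16  d3:8  d4:0  d5:0  d6:0  d7:0 → peak 16
Frame walls@3: d1:16  d2:14  d3:8  d4:2  d5:0  d6:0  d7:0 → peak 16
Frame walls@4: d1:16  d2:14  d3:6  d4:2  d5:2  d6:0  d7:0 → peak 16
Frame walls@5: d1:16  d2:14  d3:6  d4:0  d5:2  d6:2  d7:0 → peak 16
Frame walls@6: d1:16  d2:14  d3:6  d4:0  d5:0  d6:2  d7:2 → peak 16
Best is Frame walls@2, peak 16.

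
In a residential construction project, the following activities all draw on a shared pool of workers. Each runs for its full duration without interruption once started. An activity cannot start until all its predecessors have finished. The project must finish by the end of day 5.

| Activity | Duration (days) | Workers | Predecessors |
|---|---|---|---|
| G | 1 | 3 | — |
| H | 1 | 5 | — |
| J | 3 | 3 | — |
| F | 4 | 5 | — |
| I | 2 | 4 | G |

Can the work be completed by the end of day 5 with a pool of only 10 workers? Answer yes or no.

no

The minimum achievable peak is 11; 10 < 11, so no feasible schedule stays within the cap.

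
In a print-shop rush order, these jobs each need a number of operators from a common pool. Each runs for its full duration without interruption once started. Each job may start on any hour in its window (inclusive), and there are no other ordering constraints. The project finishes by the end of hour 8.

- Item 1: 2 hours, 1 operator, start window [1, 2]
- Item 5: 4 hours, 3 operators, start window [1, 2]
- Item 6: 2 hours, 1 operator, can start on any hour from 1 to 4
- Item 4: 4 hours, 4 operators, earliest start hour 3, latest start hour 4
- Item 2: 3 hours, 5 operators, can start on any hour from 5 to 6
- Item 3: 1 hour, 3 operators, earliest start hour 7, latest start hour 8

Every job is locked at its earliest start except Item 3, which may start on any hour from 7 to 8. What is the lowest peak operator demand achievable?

Item 3@7: h1:5  h2:5  h3:7  h4:7  h5:9  h6:9  h7:8  h8:0 → peak 9
Item 3@8: h1:5  h2:5  h3:7  h4:7  h5:9  h6:9  h7:5  h8:3 → peak 9
Best is Item 3@7, peak 9.

9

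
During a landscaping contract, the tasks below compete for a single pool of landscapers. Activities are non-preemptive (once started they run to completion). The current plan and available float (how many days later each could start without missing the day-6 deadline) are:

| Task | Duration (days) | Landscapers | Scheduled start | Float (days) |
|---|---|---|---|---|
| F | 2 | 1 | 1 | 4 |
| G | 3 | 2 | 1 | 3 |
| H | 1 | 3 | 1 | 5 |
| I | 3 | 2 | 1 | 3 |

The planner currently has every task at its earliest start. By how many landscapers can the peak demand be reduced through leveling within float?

Early-start peak: d1:8  d2:5  d3:4  d4:0  d5:0  d6:0 ⇒ 8.
Leveled (F@1, G@1, H@6, I@3): d1:3  d2:3  d3:4  d4:2  d5:2  d6:3 ⇒ 4.
Reduction 8 − 4 = 4.

4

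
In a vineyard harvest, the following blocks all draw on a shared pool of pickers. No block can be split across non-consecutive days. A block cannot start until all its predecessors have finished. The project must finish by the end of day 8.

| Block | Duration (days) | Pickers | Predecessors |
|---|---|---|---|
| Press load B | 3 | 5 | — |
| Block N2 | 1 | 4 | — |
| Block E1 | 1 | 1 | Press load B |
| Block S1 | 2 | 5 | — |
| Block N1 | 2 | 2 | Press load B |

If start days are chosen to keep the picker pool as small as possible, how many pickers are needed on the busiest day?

5

Early-start (Press load B@1, Block N2@1, Block E1@4, Block S1@1, Block N1@4) gives peak 14: d1:14  d2:10  d3:5  d4:3  d5:2  d6:0  d7:0  d8:0.
Shift Block N2→4, Block S1→5, Block N1→7.
Schedule Press load B@1, Block N2@4, Block E1@4, Block S1@5, Block N1@7: d1:5  d2:5  d3:5  d4:5  d5:5  d6:5  d7:2  d8:2 — peak 5.
Total picker-days = 34 over 8 days ⇒ peak ≥ ⌈34/8⌉ = 5, so 5 is optimal.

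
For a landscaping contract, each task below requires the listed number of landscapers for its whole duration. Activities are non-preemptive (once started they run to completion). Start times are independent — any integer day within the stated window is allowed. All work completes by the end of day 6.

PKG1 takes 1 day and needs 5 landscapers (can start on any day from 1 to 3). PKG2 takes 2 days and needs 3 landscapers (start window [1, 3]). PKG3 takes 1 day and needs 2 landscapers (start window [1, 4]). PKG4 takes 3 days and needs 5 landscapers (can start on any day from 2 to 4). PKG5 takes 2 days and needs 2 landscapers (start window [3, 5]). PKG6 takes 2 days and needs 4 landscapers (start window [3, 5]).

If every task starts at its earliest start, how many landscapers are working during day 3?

At early start, day 3 has: PKG4, PKG5, PKG6.
Demand: 5 + 2 + 4 = 11.

11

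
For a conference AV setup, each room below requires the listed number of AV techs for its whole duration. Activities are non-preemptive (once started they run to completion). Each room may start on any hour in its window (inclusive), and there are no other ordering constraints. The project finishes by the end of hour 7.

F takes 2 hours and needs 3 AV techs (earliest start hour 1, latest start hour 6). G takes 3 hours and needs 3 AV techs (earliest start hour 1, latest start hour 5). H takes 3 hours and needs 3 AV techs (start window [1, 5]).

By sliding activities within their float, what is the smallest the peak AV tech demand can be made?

Early-start (F@1, G@1, H@1) gives peak 9: h1:9  h2:9  h3:6  h4:0  h5:0  h6:0  h7:0.
Shift H→3.
Schedule F@1, G@1, H@3: h1:6  h2:6  h3:6  h4:3  h5:3  h6:0  h7:0 — peak 6.

6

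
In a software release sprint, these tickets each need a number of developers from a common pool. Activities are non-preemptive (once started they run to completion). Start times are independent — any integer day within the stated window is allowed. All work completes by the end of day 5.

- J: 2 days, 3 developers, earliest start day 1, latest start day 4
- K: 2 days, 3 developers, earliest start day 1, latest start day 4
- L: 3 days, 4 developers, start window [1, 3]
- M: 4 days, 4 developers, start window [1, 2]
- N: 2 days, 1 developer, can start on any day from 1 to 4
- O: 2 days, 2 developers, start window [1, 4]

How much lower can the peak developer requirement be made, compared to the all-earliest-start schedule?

6

Early-start peak: d1:17  d2:17  d3:8  d4:4  d5:0 ⇒ 17.
Leveled (J@1, K@1, L@3, M@1, N@1, O@3): d1:11  d2:11  d3:10  d4:10  d5:4 ⇒ 11.
Reduction 17 − 11 = 6.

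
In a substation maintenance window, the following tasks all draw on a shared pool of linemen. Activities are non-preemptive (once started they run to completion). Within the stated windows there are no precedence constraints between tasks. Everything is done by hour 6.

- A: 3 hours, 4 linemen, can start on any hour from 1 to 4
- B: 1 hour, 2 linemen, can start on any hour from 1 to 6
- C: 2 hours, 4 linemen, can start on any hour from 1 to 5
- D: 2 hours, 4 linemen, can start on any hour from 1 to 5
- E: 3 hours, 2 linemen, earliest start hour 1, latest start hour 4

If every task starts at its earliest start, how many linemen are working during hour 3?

6

At early start, hour 3 has: A, E.
Demand: 4 + 2 = 6.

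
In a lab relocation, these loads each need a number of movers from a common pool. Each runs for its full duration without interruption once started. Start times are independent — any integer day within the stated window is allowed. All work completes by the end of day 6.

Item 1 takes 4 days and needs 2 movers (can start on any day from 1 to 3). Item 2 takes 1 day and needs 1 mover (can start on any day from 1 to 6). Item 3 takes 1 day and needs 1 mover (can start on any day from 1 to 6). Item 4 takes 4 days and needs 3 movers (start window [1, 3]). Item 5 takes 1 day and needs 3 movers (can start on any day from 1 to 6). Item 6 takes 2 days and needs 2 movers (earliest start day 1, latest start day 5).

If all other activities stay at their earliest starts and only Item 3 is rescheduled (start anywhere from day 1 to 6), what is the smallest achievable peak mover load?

11

Item 3@1: d1:12  d2:7  d3:5  d4:5  d5:0  d6:0 → peak 12
Item 3@2: d1:11  d2:8  d3:5  d4:5  d5:0  d6:0 → peak 11
Item 3@3: d1:11  d2:7  d3:6  d4:5  d5:0  d6:0 → peak 11
Item 3@4: d1:11  d2:7  d3:5  d4:6  d5:0  d6:0 → peak 11
Item 3@5: d1:11  d2:7  d3:5  d4:5  d5:1  d6:0 → peak 11
Item 3@6: d1:11  d2:7  d3:5  d4:5  d5:0  d6:1 → peak 11
Best is Item 3@2, peak 11.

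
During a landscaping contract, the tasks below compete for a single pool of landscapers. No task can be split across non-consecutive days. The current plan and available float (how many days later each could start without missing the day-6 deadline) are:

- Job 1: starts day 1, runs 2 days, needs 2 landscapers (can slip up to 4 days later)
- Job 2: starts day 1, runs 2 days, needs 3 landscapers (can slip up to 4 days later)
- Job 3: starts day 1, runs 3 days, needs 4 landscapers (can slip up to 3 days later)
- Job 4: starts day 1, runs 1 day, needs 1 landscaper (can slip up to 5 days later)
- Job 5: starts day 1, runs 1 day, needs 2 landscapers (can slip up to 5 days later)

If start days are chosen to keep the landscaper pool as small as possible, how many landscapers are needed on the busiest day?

5

Early-start (Job 1@1, Job 2@1, Job 3@1, Job 4@1, Job 5@1) gives peak 12: d1:12  d2:9  d3:4  d4:0  d5:0  d6:0.
Shift Job 3→3, Job 4→3, Job 5→6.
Schedule Job 1@1, Job 2@1, Job 3@3, Job 4@3, Job 5@6: d1:5  d2:5  d3:5  d4:4  d5:4  d6:2 — peak 5.
Total landscaper-days = 25 over 6 days ⇒ peak ≥ ⌈25/6⌉ = 5, so 5 is optimal.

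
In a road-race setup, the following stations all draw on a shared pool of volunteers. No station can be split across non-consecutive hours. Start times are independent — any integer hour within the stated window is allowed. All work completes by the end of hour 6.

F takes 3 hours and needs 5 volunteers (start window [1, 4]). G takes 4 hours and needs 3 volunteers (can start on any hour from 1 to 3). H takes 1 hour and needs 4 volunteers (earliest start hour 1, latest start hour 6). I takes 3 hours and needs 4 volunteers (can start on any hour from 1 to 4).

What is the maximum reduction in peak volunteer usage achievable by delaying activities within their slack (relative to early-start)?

Early-start peak: h1:16  h2:12  h3:12  h4:3  h5:0  h6:0 ⇒ 16.
Leveled (F@1, G@1, H@5, I@4): h1:8  h2:8  h3:8  h4:7  h5:8  h6:4 ⇒ 8.
Reduction 16 − 8 = 8.

8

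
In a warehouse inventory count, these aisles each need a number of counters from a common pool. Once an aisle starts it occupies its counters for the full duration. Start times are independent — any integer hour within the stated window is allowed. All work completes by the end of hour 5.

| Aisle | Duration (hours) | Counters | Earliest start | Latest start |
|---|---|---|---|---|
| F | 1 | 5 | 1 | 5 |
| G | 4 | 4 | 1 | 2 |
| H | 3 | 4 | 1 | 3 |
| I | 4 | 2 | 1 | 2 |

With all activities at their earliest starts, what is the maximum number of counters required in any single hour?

Early-start schedule: F@1, G@1, H@1, I@1.
Load per hour: hour 1: 15, hour 2: 10, hour 3: 10, hour 4: 6, hour 5: 0.
Peak is 15.

15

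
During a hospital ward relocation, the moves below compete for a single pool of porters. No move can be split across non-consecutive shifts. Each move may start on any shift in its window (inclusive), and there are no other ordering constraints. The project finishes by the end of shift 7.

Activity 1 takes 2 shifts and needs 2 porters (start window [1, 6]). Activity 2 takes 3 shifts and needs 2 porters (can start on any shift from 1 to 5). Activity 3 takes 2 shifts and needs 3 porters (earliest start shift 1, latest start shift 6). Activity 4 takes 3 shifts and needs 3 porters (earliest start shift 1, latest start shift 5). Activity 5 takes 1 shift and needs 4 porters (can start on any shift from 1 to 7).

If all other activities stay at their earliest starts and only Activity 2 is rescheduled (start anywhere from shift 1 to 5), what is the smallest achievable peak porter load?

Activity 2@1: s1:14  s2:10  s3:5  s4:0  s5:0  s6:0  s7:0 → peak 14
Activity 2@2: s1:12  s2:10  s3:5  s4:2  s5:0  s6:0  s7:0 → peak 12
Activity 2@3: s1:12  s2:8  s3:5  s4:2  s5:2  s6:0  s7:0 → peak 12
Activity 2@4: s1:12  s2:8  s3:3  s4:2  s5:2  s6:2  s7:0 → peak 12
Activity 2@5: s1:12  s2:8  s3:3  s4:0  s5:2  s6:2  s7:2 → peak 12
Best is Activity 2@2, peak 12.

12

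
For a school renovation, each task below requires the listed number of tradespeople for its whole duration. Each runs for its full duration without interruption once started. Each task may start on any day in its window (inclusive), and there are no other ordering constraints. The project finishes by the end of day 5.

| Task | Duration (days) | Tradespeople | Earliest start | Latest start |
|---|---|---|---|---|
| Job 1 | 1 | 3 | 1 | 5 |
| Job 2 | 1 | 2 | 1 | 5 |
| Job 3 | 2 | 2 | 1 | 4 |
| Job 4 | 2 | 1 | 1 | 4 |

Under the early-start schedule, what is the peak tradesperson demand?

Early-start schedule: Job 1@1, Job 2@1, Job 3@1, Job 4@1.
Load per day: day 1: 8, day 2: 3, day 3: 0, day 4: 0, day 5: 0.
Peak is 8.

8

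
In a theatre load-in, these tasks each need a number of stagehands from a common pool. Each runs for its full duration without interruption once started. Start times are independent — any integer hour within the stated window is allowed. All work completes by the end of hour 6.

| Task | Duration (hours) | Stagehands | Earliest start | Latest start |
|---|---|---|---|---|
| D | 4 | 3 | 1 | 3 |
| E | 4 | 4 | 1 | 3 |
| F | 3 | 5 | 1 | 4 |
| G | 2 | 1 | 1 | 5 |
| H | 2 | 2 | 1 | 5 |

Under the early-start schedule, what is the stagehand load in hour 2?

At early start, hour 2 has: D, E, F, G, H.
Demand: 3 + 4 + 5 + 1 + 2 = 15.

15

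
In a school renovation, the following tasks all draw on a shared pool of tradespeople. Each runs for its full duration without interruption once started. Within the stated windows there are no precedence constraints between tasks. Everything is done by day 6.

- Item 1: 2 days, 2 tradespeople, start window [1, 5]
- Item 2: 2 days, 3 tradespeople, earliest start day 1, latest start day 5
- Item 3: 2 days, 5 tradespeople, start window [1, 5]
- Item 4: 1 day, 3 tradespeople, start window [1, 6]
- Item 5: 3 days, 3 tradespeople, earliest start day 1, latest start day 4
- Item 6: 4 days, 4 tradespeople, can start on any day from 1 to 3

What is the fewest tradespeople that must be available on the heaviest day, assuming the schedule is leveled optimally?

9

Early-start (Item 1@1, Item 2@1, Item 3@1, Item 4@1, Item 5@1, Item 6@1) gives peak 20: d1:20  d2:17  d3:7  d4:4  d5:0  d6:0.
Shift Item 3→4, Item 4→6, Item 6→3.
Schedule Item 1@1, Item 2@1, Item 3@4, Item 4@6, Item 5@1, Item 6@3: d1:8  d2:8  d3:7  d4:9  d5:9  d6:7 — peak 9.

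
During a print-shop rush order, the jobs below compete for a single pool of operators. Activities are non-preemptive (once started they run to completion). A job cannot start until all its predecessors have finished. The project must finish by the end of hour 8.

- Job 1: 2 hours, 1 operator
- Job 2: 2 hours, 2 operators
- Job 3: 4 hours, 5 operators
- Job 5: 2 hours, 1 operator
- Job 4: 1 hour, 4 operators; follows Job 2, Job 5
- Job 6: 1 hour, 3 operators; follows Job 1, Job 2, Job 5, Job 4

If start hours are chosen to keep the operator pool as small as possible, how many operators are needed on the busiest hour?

5

Early-start (Job 1@1, Job 2@1, Job 3@1, Job 5@1, Job 4@3, Job 6@4) gives peak 9: h1:9  h2:9  h3:9  h4:8  h5:0  h6:0  h7:0  h8:0.
Shift Job 3→3, Job 4→7, Job 6→8.
Schedule Job 1@1, Job 2@1, Job 3@3, Job 5@1, Job 4@7, Job 6@8: h1:4  h2:4  h3:5  h4:5  h5:5  h6:5  h7:4  h8:3 — peak 5.
Total operator-hours = 35 over 8 hours ⇒ peak ≥ ⌈35/8⌉ = 5, so 5 is optimal.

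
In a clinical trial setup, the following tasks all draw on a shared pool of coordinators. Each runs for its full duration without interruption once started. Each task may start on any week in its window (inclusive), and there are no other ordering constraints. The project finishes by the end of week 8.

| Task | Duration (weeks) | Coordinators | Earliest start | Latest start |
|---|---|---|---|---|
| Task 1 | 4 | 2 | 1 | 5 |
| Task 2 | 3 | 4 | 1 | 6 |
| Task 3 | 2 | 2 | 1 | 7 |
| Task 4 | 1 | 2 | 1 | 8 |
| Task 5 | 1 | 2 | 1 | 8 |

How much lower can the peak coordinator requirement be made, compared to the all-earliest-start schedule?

Early-start peak: w1:12  w2:8  w3:6  w4:2  w5:0  w6:0  w7:0  w8:0 ⇒ 12.
Leveled (Task 1@1, Task 2@5, Task 3@1, Task 4@3, Task 5@4): w1:4  w2:4  w3:4  w4:4  w5:4  w6:4  w7:4  w8:0 ⇒ 4.
Reduction 12 − 4 = 8.

8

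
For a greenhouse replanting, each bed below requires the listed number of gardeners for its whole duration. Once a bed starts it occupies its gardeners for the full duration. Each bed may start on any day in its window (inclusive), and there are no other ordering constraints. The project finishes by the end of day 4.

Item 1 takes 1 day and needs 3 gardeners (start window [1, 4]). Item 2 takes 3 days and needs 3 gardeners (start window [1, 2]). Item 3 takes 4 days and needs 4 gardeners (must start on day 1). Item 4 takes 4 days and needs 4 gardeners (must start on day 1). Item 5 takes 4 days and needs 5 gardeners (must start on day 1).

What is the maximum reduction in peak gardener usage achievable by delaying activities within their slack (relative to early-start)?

Early-start peak: d1:19  d2:16  d3:16  d4:13 ⇒ 19.
Leveled (Item 1@1, Item 2@2, Item 3@1, Item 4@1, Item 5@1): d1:16  d2:16  d3:16  d4:16 ⇒ 16.
Reduction 19 − 16 = 3.

3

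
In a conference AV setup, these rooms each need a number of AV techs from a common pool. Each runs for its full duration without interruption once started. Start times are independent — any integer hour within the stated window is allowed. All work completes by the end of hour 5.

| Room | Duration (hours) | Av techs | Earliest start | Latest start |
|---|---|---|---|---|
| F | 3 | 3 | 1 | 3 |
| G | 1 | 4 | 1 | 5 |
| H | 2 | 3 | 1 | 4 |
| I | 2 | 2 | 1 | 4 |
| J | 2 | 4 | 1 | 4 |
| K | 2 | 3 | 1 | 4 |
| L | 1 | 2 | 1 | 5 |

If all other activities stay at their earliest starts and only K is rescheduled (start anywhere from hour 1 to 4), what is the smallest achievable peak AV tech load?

K@1: h1:21  h2:15  h3:3  h4:0  h5:0 → peak 21
K@2: h1:18  h2:15  h3:6  h4:0  h5:0 → peak 18
K@3: h1:18  h2:12  h3:6  h4:3  h5:0 → peak 18
K@4: h1:18  h2:12  h3:3  h4:3  h5:3 → peak 18
Best is K@2, peak 18.

18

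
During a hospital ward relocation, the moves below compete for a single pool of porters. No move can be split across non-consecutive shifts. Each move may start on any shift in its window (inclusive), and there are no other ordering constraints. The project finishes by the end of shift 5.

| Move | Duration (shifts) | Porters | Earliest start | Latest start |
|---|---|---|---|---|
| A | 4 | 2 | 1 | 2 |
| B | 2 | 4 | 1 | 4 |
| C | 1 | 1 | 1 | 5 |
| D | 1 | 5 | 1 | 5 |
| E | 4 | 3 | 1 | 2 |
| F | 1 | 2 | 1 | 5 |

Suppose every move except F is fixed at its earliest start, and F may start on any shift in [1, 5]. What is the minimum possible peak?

15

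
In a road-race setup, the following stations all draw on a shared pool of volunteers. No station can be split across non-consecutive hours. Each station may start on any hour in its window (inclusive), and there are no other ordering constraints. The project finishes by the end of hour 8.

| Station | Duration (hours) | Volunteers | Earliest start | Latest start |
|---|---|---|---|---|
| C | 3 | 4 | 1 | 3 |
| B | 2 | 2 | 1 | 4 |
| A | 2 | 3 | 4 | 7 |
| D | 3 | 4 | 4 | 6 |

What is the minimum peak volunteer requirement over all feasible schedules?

Early-start (C@1, B@1, A@4, D@4) gives peak 7: h1:6  h2:6  h3:4  h4:7  h5:7  h6:4  h7:0  h8:0.
Shift B→4, D→6.
Schedule C@1, B@4, A@4, D@6: h1:4  h2:4  h3:4  h4:5  h5:5  h6:4  h7:4  h8:4 — peak 5.
Total volunteer-hours = 34 over 8 hours ⇒ peak ≥ ⌈34/8⌉ = 5, so 5 is optimal.

5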